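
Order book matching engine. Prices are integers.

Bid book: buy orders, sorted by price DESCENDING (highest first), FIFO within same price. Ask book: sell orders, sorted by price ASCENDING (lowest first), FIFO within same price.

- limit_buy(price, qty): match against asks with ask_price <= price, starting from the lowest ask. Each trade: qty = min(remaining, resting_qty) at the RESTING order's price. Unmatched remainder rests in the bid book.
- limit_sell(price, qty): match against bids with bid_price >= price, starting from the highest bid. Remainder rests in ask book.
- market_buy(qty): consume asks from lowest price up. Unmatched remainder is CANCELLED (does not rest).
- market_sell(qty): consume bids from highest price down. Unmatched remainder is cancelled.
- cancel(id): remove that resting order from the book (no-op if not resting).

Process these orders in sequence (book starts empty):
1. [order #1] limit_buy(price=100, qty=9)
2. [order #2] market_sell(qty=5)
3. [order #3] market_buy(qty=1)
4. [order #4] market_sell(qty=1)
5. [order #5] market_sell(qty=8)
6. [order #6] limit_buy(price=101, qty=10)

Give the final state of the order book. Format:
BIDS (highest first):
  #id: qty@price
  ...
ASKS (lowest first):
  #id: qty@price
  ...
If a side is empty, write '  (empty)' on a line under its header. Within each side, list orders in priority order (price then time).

After op 1 [order #1] limit_buy(price=100, qty=9): fills=none; bids=[#1:9@100] asks=[-]
After op 2 [order #2] market_sell(qty=5): fills=#1x#2:5@100; bids=[#1:4@100] asks=[-]
After op 3 [order #3] market_buy(qty=1): fills=none; bids=[#1:4@100] asks=[-]
After op 4 [order #4] market_sell(qty=1): fills=#1x#4:1@100; bids=[#1:3@100] asks=[-]
After op 5 [order #5] market_sell(qty=8): fills=#1x#5:3@100; bids=[-] asks=[-]
After op 6 [order #6] limit_buy(price=101, qty=10): fills=none; bids=[#6:10@101] asks=[-]

Answer: BIDS (highest first):
  #6: 10@101
ASKS (lowest first):
  (empty)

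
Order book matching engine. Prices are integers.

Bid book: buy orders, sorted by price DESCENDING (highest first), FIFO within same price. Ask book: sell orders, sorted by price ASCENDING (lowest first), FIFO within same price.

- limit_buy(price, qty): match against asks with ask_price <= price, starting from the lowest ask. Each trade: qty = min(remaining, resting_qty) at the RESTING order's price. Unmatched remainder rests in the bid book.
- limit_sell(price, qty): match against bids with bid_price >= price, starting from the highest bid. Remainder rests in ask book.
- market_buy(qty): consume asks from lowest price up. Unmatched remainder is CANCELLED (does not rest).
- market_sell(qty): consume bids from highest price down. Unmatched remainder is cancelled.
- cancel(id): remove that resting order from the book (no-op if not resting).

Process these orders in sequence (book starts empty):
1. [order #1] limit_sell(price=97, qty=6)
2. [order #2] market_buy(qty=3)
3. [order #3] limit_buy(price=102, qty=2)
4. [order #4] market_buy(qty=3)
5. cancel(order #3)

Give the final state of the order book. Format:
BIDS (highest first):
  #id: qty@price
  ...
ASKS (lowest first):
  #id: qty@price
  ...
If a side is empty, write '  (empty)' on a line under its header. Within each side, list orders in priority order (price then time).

Answer: BIDS (highest first):
  (empty)
ASKS (lowest first):
  (empty)

Derivation:
After op 1 [order #1] limit_sell(price=97, qty=6): fills=none; bids=[-] asks=[#1:6@97]
After op 2 [order #2] market_buy(qty=3): fills=#2x#1:3@97; bids=[-] asks=[#1:3@97]
After op 3 [order #3] limit_buy(price=102, qty=2): fills=#3x#1:2@97; bids=[-] asks=[#1:1@97]
After op 4 [order #4] market_buy(qty=3): fills=#4x#1:1@97; bids=[-] asks=[-]
After op 5 cancel(order #3): fills=none; bids=[-] asks=[-]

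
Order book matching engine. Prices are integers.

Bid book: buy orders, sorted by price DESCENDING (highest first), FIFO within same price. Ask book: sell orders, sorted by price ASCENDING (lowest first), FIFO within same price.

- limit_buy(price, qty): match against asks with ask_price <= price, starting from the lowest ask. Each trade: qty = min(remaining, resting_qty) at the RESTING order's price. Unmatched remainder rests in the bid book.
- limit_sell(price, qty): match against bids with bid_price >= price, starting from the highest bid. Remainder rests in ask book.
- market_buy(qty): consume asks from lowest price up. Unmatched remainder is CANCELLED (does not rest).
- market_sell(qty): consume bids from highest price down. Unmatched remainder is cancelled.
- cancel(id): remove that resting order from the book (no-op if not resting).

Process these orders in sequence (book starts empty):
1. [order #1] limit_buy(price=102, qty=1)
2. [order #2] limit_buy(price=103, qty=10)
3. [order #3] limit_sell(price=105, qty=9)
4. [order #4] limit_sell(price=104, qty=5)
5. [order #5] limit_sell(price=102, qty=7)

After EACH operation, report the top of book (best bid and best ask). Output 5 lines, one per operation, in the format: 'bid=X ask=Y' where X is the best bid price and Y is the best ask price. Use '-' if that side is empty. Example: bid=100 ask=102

After op 1 [order #1] limit_buy(price=102, qty=1): fills=none; bids=[#1:1@102] asks=[-]
After op 2 [order #2] limit_buy(price=103, qty=10): fills=none; bids=[#2:10@103 #1:1@102] asks=[-]
After op 3 [order #3] limit_sell(price=105, qty=9): fills=none; bids=[#2:10@103 #1:1@102] asks=[#3:9@105]
After op 4 [order #4] limit_sell(price=104, qty=5): fills=none; bids=[#2:10@103 #1:1@102] asks=[#4:5@104 #3:9@105]
After op 5 [order #5] limit_sell(price=102, qty=7): fills=#2x#5:7@103; bids=[#2:3@103 #1:1@102] asks=[#4:5@104 #3:9@105]

Answer: bid=102 ask=-
bid=103 ask=-
bid=103 ask=105
bid=103 ask=104
bid=103 ask=104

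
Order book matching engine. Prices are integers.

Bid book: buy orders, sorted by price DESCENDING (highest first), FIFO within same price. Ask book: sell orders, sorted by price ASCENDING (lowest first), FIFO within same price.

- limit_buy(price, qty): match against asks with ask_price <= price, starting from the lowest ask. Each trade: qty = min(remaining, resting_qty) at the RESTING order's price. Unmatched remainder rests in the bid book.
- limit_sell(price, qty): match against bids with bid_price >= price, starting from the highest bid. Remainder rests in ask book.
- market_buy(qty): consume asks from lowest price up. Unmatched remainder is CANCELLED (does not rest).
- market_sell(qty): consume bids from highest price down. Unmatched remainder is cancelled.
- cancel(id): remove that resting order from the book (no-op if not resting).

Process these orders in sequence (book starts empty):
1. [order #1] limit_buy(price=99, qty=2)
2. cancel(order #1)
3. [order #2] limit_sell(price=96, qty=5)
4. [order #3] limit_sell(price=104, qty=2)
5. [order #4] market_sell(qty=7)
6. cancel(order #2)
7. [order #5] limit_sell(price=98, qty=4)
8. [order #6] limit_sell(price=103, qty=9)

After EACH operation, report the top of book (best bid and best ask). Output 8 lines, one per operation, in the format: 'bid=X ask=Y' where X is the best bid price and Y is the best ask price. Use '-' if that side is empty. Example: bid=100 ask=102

After op 1 [order #1] limit_buy(price=99, qty=2): fills=none; bids=[#1:2@99] asks=[-]
After op 2 cancel(order #1): fills=none; bids=[-] asks=[-]
After op 3 [order #2] limit_sell(price=96, qty=5): fills=none; bids=[-] asks=[#2:5@96]
After op 4 [order #3] limit_sell(price=104, qty=2): fills=none; bids=[-] asks=[#2:5@96 #3:2@104]
After op 5 [order #4] market_sell(qty=7): fills=none; bids=[-] asks=[#2:5@96 #3:2@104]
After op 6 cancel(order #2): fills=none; bids=[-] asks=[#3:2@104]
After op 7 [order #5] limit_sell(price=98, qty=4): fills=none; bids=[-] asks=[#5:4@98 #3:2@104]
After op 8 [order #6] limit_sell(price=103, qty=9): fills=none; bids=[-] asks=[#5:4@98 #6:9@103 #3:2@104]

Answer: bid=99 ask=-
bid=- ask=-
bid=- ask=96
bid=- ask=96
bid=- ask=96
bid=- ask=104
bid=- ask=98
bid=- ask=98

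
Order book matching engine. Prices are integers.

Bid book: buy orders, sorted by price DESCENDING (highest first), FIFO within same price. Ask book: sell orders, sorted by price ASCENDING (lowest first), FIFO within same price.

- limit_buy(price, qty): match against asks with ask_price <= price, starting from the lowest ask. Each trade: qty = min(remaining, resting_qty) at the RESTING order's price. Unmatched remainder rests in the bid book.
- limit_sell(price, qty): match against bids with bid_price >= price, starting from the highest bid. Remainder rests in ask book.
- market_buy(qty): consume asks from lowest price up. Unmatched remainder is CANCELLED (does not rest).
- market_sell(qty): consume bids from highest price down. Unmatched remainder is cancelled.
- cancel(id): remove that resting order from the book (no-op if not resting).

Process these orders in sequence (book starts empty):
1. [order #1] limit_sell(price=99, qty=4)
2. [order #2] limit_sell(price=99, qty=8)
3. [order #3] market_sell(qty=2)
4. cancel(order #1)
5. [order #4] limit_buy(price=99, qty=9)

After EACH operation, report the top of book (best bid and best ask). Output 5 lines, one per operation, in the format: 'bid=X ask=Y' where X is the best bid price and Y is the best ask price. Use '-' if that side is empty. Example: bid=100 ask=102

After op 1 [order #1] limit_sell(price=99, qty=4): fills=none; bids=[-] asks=[#1:4@99]
After op 2 [order #2] limit_sell(price=99, qty=8): fills=none; bids=[-] asks=[#1:4@99 #2:8@99]
After op 3 [order #3] market_sell(qty=2): fills=none; bids=[-] asks=[#1:4@99 #2:8@99]
After op 4 cancel(order #1): fills=none; bids=[-] asks=[#2:8@99]
After op 5 [order #4] limit_buy(price=99, qty=9): fills=#4x#2:8@99; bids=[#4:1@99] asks=[-]

Answer: bid=- ask=99
bid=- ask=99
bid=- ask=99
bid=- ask=99
bid=99 ask=-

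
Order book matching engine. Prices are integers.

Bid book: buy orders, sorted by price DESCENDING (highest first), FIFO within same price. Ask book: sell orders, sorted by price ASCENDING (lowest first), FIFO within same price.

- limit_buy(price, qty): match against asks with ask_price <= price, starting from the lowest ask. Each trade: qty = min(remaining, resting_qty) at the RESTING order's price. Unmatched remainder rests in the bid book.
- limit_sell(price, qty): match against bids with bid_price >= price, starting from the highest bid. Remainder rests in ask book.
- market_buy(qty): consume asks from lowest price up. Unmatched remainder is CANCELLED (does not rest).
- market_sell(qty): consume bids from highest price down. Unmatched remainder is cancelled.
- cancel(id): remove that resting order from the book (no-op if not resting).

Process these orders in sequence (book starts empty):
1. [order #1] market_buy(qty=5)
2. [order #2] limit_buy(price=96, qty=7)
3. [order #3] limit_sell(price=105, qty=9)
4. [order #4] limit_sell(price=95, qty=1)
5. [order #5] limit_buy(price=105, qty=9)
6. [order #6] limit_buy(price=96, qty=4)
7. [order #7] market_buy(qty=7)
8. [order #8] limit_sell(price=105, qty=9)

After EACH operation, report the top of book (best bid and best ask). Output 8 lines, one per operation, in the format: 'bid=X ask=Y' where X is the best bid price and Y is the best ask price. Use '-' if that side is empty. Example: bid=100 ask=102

Answer: bid=- ask=-
bid=96 ask=-
bid=96 ask=105
bid=96 ask=105
bid=96 ask=-
bid=96 ask=-
bid=96 ask=-
bid=96 ask=105

Derivation:
After op 1 [order #1] market_buy(qty=5): fills=none; bids=[-] asks=[-]
After op 2 [order #2] limit_buy(price=96, qty=7): fills=none; bids=[#2:7@96] asks=[-]
After op 3 [order #3] limit_sell(price=105, qty=9): fills=none; bids=[#2:7@96] asks=[#3:9@105]
After op 4 [order #4] limit_sell(price=95, qty=1): fills=#2x#4:1@96; bids=[#2:6@96] asks=[#3:9@105]
After op 5 [order #5] limit_buy(price=105, qty=9): fills=#5x#3:9@105; bids=[#2:6@96] asks=[-]
After op 6 [order #6] limit_buy(price=96, qty=4): fills=none; bids=[#2:6@96 #6:4@96] asks=[-]
After op 7 [order #7] market_buy(qty=7): fills=none; bids=[#2:6@96 #6:4@96] asks=[-]
After op 8 [order #8] limit_sell(price=105, qty=9): fills=none; bids=[#2:6@96 #6:4@96] asks=[#8:9@105]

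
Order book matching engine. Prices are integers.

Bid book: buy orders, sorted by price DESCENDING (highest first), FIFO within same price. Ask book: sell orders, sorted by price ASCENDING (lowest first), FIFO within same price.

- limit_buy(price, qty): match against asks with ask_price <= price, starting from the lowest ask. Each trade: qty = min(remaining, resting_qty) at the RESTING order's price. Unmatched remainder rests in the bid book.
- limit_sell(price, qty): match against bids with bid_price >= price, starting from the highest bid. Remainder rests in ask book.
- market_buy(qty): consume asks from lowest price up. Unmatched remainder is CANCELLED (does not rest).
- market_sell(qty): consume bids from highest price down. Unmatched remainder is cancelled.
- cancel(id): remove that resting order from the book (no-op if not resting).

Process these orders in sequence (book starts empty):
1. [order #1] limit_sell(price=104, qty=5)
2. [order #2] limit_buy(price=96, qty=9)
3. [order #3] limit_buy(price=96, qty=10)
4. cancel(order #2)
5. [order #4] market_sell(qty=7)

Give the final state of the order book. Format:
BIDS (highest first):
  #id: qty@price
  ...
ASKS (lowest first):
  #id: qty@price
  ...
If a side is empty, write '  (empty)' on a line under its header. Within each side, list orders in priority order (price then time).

Answer: BIDS (highest first):
  #3: 3@96
ASKS (lowest first):
  #1: 5@104

Derivation:
After op 1 [order #1] limit_sell(price=104, qty=5): fills=none; bids=[-] asks=[#1:5@104]
After op 2 [order #2] limit_buy(price=96, qty=9): fills=none; bids=[#2:9@96] asks=[#1:5@104]
After op 3 [order #3] limit_buy(price=96, qty=10): fills=none; bids=[#2:9@96 #3:10@96] asks=[#1:5@104]
After op 4 cancel(order #2): fills=none; bids=[#3:10@96] asks=[#1:5@104]
After op 5 [order #4] market_sell(qty=7): fills=#3x#4:7@96; bids=[#3:3@96] asks=[#1:5@104]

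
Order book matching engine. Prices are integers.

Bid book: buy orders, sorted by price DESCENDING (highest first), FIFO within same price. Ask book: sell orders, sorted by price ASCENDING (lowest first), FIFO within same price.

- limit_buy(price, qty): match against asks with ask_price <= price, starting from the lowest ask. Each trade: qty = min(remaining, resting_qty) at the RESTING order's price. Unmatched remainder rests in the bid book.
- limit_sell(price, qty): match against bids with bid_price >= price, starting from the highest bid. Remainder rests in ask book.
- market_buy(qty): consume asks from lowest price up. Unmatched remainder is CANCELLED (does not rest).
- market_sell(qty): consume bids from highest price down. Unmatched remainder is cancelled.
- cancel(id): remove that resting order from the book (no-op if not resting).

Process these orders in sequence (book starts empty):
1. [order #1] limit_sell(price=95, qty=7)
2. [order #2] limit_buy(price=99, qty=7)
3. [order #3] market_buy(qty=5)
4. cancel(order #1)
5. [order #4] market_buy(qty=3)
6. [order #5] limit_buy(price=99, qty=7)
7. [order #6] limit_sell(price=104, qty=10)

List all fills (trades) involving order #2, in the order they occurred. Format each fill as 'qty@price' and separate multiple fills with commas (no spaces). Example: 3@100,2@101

After op 1 [order #1] limit_sell(price=95, qty=7): fills=none; bids=[-] asks=[#1:7@95]
After op 2 [order #2] limit_buy(price=99, qty=7): fills=#2x#1:7@95; bids=[-] asks=[-]
After op 3 [order #3] market_buy(qty=5): fills=none; bids=[-] asks=[-]
After op 4 cancel(order #1): fills=none; bids=[-] asks=[-]
After op 5 [order #4] market_buy(qty=3): fills=none; bids=[-] asks=[-]
After op 6 [order #5] limit_buy(price=99, qty=7): fills=none; bids=[#5:7@99] asks=[-]
After op 7 [order #6] limit_sell(price=104, qty=10): fills=none; bids=[#5:7@99] asks=[#6:10@104]

Answer: 7@95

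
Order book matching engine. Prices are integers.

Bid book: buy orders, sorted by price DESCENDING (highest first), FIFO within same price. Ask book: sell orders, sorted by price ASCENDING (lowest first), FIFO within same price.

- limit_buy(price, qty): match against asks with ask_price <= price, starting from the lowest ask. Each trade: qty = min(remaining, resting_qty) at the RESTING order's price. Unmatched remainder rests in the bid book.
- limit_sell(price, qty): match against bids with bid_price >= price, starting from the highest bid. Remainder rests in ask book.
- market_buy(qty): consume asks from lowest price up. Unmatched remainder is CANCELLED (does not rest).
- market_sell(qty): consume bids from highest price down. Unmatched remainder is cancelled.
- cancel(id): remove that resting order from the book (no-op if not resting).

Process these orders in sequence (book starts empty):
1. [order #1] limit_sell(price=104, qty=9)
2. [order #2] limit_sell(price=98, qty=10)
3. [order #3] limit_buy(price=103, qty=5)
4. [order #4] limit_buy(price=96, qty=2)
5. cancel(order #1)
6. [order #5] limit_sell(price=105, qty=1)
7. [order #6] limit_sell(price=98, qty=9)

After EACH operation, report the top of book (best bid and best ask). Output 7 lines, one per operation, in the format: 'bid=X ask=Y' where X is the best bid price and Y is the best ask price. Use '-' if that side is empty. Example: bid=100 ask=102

After op 1 [order #1] limit_sell(price=104, qty=9): fills=none; bids=[-] asks=[#1:9@104]
After op 2 [order #2] limit_sell(price=98, qty=10): fills=none; bids=[-] asks=[#2:10@98 #1:9@104]
After op 3 [order #3] limit_buy(price=103, qty=5): fills=#3x#2:5@98; bids=[-] asks=[#2:5@98 #1:9@104]
After op 4 [order #4] limit_buy(price=96, qty=2): fills=none; bids=[#4:2@96] asks=[#2:5@98 #1:9@104]
After op 5 cancel(order #1): fills=none; bids=[#4:2@96] asks=[#2:5@98]
After op 6 [order #5] limit_sell(price=105, qty=1): fills=none; bids=[#4:2@96] asks=[#2:5@98 #5:1@105]
After op 7 [order #6] limit_sell(price=98, qty=9): fills=none; bids=[#4:2@96] asks=[#2:5@98 #6:9@98 #5:1@105]

Answer: bid=- ask=104
bid=- ask=98
bid=- ask=98
bid=96 ask=98
bid=96 ask=98
bid=96 ask=98
bid=96 ask=98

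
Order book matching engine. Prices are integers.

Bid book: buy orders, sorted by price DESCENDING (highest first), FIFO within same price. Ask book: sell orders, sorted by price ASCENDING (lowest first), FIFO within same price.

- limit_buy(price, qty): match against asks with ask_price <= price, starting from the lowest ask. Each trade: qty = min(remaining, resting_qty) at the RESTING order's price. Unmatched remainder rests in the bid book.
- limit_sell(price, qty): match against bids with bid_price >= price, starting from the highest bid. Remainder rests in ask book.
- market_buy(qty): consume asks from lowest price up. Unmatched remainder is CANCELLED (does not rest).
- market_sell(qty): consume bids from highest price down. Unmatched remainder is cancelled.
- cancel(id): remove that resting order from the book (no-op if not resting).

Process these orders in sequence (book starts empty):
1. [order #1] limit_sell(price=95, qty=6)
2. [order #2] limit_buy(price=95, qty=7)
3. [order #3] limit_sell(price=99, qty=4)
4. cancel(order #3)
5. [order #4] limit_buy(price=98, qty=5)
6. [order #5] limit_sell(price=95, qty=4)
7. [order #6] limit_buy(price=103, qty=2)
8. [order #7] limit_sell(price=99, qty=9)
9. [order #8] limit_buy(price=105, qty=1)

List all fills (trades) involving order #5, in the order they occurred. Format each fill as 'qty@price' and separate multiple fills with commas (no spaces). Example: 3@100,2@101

Answer: 4@98

Derivation:
After op 1 [order #1] limit_sell(price=95, qty=6): fills=none; bids=[-] asks=[#1:6@95]
After op 2 [order #2] limit_buy(price=95, qty=7): fills=#2x#1:6@95; bids=[#2:1@95] asks=[-]
After op 3 [order #3] limit_sell(price=99, qty=4): fills=none; bids=[#2:1@95] asks=[#3:4@99]
After op 4 cancel(order #3): fills=none; bids=[#2:1@95] asks=[-]
After op 5 [order #4] limit_buy(price=98, qty=5): fills=none; bids=[#4:5@98 #2:1@95] asks=[-]
After op 6 [order #5] limit_sell(price=95, qty=4): fills=#4x#5:4@98; bids=[#4:1@98 #2:1@95] asks=[-]
After op 7 [order #6] limit_buy(price=103, qty=2): fills=none; bids=[#6:2@103 #4:1@98 #2:1@95] asks=[-]
After op 8 [order #7] limit_sell(price=99, qty=9): fills=#6x#7:2@103; bids=[#4:1@98 #2:1@95] asks=[#7:7@99]
After op 9 [order #8] limit_buy(price=105, qty=1): fills=#8x#7:1@99; bids=[#4:1@98 #2:1@95] asks=[#7:6@99]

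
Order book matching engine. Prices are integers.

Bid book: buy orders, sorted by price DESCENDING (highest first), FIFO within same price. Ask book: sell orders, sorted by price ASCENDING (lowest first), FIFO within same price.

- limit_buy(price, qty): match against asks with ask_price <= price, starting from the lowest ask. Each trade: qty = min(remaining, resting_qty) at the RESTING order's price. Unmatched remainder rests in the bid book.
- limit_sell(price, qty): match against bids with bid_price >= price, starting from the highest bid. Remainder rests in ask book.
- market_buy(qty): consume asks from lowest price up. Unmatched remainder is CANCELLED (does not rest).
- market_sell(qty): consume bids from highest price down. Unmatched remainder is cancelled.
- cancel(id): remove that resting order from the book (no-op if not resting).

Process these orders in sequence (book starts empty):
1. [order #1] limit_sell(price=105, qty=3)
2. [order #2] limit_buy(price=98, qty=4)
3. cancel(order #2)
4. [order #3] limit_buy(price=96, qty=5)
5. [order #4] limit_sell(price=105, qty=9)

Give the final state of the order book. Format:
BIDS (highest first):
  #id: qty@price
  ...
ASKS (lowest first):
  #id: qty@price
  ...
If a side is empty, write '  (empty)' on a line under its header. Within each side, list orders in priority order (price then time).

After op 1 [order #1] limit_sell(price=105, qty=3): fills=none; bids=[-] asks=[#1:3@105]
After op 2 [order #2] limit_buy(price=98, qty=4): fills=none; bids=[#2:4@98] asks=[#1:3@105]
After op 3 cancel(order #2): fills=none; bids=[-] asks=[#1:3@105]
After op 4 [order #3] limit_buy(price=96, qty=5): fills=none; bids=[#3:5@96] asks=[#1:3@105]
After op 5 [order #4] limit_sell(price=105, qty=9): fills=none; bids=[#3:5@96] asks=[#1:3@105 #4:9@105]

Answer: BIDS (highest first):
  #3: 5@96
ASKS (lowest first):
  #1: 3@105
  #4: 9@105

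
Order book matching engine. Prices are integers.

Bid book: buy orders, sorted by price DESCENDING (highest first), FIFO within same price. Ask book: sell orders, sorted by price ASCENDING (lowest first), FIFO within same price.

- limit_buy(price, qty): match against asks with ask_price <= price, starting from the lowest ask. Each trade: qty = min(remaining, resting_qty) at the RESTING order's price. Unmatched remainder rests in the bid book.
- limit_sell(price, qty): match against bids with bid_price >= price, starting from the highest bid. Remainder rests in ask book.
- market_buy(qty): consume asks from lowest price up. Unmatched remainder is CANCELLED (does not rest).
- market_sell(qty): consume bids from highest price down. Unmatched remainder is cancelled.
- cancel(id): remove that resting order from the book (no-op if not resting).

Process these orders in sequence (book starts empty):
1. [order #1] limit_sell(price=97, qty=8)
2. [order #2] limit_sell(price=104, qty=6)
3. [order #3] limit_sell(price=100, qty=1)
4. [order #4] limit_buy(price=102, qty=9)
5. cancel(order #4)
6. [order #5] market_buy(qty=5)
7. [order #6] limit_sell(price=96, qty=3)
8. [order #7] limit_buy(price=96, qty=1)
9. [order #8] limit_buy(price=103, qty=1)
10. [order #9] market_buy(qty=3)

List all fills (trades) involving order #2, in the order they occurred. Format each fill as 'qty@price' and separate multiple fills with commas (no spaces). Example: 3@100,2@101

Answer: 5@104,1@104

Derivation:
After op 1 [order #1] limit_sell(price=97, qty=8): fills=none; bids=[-] asks=[#1:8@97]
After op 2 [order #2] limit_sell(price=104, qty=6): fills=none; bids=[-] asks=[#1:8@97 #2:6@104]
After op 3 [order #3] limit_sell(price=100, qty=1): fills=none; bids=[-] asks=[#1:8@97 #3:1@100 #2:6@104]
After op 4 [order #4] limit_buy(price=102, qty=9): fills=#4x#1:8@97 #4x#3:1@100; bids=[-] asks=[#2:6@104]
After op 5 cancel(order #4): fills=none; bids=[-] asks=[#2:6@104]
After op 6 [order #5] market_buy(qty=5): fills=#5x#2:5@104; bids=[-] asks=[#2:1@104]
After op 7 [order #6] limit_sell(price=96, qty=3): fills=none; bids=[-] asks=[#6:3@96 #2:1@104]
After op 8 [order #7] limit_buy(price=96, qty=1): fills=#7x#6:1@96; bids=[-] asks=[#6:2@96 #2:1@104]
After op 9 [order #8] limit_buy(price=103, qty=1): fills=#8x#6:1@96; bids=[-] asks=[#6:1@96 #2:1@104]
After op 10 [order #9] market_buy(qty=3): fills=#9x#6:1@96 #9x#2:1@104; bids=[-] asks=[-]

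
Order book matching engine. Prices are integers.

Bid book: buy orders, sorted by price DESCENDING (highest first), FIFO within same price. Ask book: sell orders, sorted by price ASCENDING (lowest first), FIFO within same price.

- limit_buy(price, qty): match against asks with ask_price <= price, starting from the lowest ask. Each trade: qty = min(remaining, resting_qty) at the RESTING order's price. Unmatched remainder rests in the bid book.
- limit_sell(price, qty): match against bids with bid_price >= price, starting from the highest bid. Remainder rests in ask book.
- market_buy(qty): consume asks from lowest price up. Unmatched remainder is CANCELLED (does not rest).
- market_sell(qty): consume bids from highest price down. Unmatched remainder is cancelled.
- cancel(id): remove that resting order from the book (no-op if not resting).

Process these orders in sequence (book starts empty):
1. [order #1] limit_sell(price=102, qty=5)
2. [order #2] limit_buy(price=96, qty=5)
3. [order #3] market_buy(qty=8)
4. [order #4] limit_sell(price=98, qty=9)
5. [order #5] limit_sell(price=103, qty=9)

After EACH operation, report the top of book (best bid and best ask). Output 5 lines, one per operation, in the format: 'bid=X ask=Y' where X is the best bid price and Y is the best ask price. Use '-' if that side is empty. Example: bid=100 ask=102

After op 1 [order #1] limit_sell(price=102, qty=5): fills=none; bids=[-] asks=[#1:5@102]
After op 2 [order #2] limit_buy(price=96, qty=5): fills=none; bids=[#2:5@96] asks=[#1:5@102]
After op 3 [order #3] market_buy(qty=8): fills=#3x#1:5@102; bids=[#2:5@96] asks=[-]
After op 4 [order #4] limit_sell(price=98, qty=9): fills=none; bids=[#2:5@96] asks=[#4:9@98]
After op 5 [order #5] limit_sell(price=103, qty=9): fills=none; bids=[#2:5@96] asks=[#4:9@98 #5:9@103]

Answer: bid=- ask=102
bid=96 ask=102
bid=96 ask=-
bid=96 ask=98
bid=96 ask=98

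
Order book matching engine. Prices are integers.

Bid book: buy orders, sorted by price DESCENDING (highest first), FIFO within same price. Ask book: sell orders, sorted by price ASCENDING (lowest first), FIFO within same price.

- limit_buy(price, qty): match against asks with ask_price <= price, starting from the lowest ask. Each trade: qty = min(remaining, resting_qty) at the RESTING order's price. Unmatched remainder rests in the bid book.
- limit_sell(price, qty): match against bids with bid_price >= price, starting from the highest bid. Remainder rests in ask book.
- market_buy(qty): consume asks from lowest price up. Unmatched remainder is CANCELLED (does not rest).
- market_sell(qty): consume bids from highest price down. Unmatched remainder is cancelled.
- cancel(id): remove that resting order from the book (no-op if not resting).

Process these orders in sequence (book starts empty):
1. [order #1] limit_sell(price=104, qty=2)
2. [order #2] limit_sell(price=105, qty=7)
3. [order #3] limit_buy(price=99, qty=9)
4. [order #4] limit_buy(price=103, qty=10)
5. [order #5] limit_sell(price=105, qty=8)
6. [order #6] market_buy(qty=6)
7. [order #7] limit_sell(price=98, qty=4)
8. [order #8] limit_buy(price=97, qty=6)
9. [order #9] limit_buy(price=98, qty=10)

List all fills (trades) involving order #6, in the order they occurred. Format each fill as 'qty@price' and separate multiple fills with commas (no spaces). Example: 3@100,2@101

Answer: 2@104,4@105

Derivation:
After op 1 [order #1] limit_sell(price=104, qty=2): fills=none; bids=[-] asks=[#1:2@104]
After op 2 [order #2] limit_sell(price=105, qty=7): fills=none; bids=[-] asks=[#1:2@104 #2:7@105]
After op 3 [order #3] limit_buy(price=99, qty=9): fills=none; bids=[#3:9@99] asks=[#1:2@104 #2:7@105]
After op 4 [order #4] limit_buy(price=103, qty=10): fills=none; bids=[#4:10@103 #3:9@99] asks=[#1:2@104 #2:7@105]
After op 5 [order #5] limit_sell(price=105, qty=8): fills=none; bids=[#4:10@103 #3:9@99] asks=[#1:2@104 #2:7@105 #5:8@105]
After op 6 [order #6] market_buy(qty=6): fills=#6x#1:2@104 #6x#2:4@105; bids=[#4:10@103 #3:9@99] asks=[#2:3@105 #5:8@105]
After op 7 [order #7] limit_sell(price=98, qty=4): fills=#4x#7:4@103; bids=[#4:6@103 #3:9@99] asks=[#2:3@105 #5:8@105]
After op 8 [order #8] limit_buy(price=97, qty=6): fills=none; bids=[#4:6@103 #3:9@99 #8:6@97] asks=[#2:3@105 #5:8@105]
After op 9 [order #9] limit_buy(price=98, qty=10): fills=none; bids=[#4:6@103 #3:9@99 #9:10@98 #8:6@97] asks=[#2:3@105 #5:8@105]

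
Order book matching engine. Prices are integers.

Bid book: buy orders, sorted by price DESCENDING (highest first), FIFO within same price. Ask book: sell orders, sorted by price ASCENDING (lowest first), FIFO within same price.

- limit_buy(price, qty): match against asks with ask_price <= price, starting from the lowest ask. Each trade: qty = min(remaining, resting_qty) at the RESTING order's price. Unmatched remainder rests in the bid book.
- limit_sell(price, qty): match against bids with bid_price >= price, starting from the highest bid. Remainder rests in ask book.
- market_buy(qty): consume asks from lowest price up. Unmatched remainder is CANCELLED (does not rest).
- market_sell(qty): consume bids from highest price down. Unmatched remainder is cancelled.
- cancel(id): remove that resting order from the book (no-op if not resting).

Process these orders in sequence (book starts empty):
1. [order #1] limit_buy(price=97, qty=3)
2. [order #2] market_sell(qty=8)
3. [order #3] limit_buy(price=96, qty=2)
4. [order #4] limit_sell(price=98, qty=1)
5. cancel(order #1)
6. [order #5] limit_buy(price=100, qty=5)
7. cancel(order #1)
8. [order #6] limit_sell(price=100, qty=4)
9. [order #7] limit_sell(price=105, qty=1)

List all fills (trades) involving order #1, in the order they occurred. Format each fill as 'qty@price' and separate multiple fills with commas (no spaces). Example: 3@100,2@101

Answer: 3@97

Derivation:
After op 1 [order #1] limit_buy(price=97, qty=3): fills=none; bids=[#1:3@97] asks=[-]
After op 2 [order #2] market_sell(qty=8): fills=#1x#2:3@97; bids=[-] asks=[-]
After op 3 [order #3] limit_buy(price=96, qty=2): fills=none; bids=[#3:2@96] asks=[-]
After op 4 [order #4] limit_sell(price=98, qty=1): fills=none; bids=[#3:2@96] asks=[#4:1@98]
After op 5 cancel(order #1): fills=none; bids=[#3:2@96] asks=[#4:1@98]
After op 6 [order #5] limit_buy(price=100, qty=5): fills=#5x#4:1@98; bids=[#5:4@100 #3:2@96] asks=[-]
After op 7 cancel(order #1): fills=none; bids=[#5:4@100 #3:2@96] asks=[-]
After op 8 [order #6] limit_sell(price=100, qty=4): fills=#5x#6:4@100; bids=[#3:2@96] asks=[-]
After op 9 [order #7] limit_sell(price=105, qty=1): fills=none; bids=[#3:2@96] asks=[#7:1@105]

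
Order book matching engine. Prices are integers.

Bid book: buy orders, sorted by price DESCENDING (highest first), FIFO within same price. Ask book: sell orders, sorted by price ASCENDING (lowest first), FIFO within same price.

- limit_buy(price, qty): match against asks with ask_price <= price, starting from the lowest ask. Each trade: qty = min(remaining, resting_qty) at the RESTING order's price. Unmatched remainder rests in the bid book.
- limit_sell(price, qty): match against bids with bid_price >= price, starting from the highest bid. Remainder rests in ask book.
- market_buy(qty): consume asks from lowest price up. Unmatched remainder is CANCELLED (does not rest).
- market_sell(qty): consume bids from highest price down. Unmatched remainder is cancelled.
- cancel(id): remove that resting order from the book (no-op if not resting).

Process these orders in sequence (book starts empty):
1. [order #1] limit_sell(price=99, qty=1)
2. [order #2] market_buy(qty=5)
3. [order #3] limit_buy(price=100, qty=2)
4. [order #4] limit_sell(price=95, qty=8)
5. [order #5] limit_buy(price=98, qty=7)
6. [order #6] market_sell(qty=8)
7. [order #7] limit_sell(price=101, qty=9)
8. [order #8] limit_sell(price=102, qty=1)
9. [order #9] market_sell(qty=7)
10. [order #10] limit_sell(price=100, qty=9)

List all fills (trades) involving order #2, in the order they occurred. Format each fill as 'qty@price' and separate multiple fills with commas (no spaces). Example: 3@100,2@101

After op 1 [order #1] limit_sell(price=99, qty=1): fills=none; bids=[-] asks=[#1:1@99]
After op 2 [order #2] market_buy(qty=5): fills=#2x#1:1@99; bids=[-] asks=[-]
After op 3 [order #3] limit_buy(price=100, qty=2): fills=none; bids=[#3:2@100] asks=[-]
After op 4 [order #4] limit_sell(price=95, qty=8): fills=#3x#4:2@100; bids=[-] asks=[#4:6@95]
After op 5 [order #5] limit_buy(price=98, qty=7): fills=#5x#4:6@95; bids=[#5:1@98] asks=[-]
After op 6 [order #6] market_sell(qty=8): fills=#5x#6:1@98; bids=[-] asks=[-]
After op 7 [order #7] limit_sell(price=101, qty=9): fills=none; bids=[-] asks=[#7:9@101]
After op 8 [order #8] limit_sell(price=102, qty=1): fills=none; bids=[-] asks=[#7:9@101 #8:1@102]
After op 9 [order #9] market_sell(qty=7): fills=none; bids=[-] asks=[#7:9@101 #8:1@102]
After op 10 [order #10] limit_sell(price=100, qty=9): fills=none; bids=[-] asks=[#10:9@100 #7:9@101 #8:1@102]

Answer: 1@99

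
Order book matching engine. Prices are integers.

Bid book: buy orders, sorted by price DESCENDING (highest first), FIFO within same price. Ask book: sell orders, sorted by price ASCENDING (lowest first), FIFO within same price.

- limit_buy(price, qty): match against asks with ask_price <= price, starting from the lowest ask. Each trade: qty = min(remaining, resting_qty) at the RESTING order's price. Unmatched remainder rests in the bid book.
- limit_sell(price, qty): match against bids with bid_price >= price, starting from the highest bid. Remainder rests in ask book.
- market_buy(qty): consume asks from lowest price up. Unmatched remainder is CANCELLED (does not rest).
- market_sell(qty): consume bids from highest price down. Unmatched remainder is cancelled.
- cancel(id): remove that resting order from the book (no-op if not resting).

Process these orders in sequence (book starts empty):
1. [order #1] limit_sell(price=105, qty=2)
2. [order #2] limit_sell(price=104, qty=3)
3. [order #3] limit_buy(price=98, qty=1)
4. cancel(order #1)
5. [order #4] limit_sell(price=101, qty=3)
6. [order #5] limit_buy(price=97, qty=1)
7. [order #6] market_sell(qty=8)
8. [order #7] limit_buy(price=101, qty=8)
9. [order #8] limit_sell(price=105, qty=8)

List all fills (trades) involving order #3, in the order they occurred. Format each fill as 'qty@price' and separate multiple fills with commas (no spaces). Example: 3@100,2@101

After op 1 [order #1] limit_sell(price=105, qty=2): fills=none; bids=[-] asks=[#1:2@105]
After op 2 [order #2] limit_sell(price=104, qty=3): fills=none; bids=[-] asks=[#2:3@104 #1:2@105]
After op 3 [order #3] limit_buy(price=98, qty=1): fills=none; bids=[#3:1@98] asks=[#2:3@104 #1:2@105]
After op 4 cancel(order #1): fills=none; bids=[#3:1@98] asks=[#2:3@104]
After op 5 [order #4] limit_sell(price=101, qty=3): fills=none; bids=[#3:1@98] asks=[#4:3@101 #2:3@104]
After op 6 [order #5] limit_buy(price=97, qty=1): fills=none; bids=[#3:1@98 #5:1@97] asks=[#4:3@101 #2:3@104]
After op 7 [order #6] market_sell(qty=8): fills=#3x#6:1@98 #5x#6:1@97; bids=[-] asks=[#4:3@101 #2:3@104]
After op 8 [order #7] limit_buy(price=101, qty=8): fills=#7x#4:3@101; bids=[#7:5@101] asks=[#2:3@104]
After op 9 [order #8] limit_sell(price=105, qty=8): fills=none; bids=[#7:5@101] asks=[#2:3@104 #8:8@105]

Answer: 1@98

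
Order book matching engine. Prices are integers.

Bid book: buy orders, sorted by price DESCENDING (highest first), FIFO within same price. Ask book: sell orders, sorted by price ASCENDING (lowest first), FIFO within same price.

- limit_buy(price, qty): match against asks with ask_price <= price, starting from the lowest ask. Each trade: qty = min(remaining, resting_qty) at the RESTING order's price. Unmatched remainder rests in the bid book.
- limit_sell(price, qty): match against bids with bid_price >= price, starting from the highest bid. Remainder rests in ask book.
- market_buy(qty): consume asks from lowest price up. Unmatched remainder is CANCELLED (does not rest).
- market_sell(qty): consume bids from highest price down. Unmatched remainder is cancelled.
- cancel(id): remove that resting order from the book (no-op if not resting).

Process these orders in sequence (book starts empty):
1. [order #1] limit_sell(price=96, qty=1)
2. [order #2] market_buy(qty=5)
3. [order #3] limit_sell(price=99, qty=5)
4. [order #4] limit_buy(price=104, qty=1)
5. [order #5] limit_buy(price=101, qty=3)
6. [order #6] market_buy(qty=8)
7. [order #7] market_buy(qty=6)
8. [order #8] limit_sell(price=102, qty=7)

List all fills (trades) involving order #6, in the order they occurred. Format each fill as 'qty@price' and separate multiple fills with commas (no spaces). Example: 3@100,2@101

After op 1 [order #1] limit_sell(price=96, qty=1): fills=none; bids=[-] asks=[#1:1@96]
After op 2 [order #2] market_buy(qty=5): fills=#2x#1:1@96; bids=[-] asks=[-]
After op 3 [order #3] limit_sell(price=99, qty=5): fills=none; bids=[-] asks=[#3:5@99]
After op 4 [order #4] limit_buy(price=104, qty=1): fills=#4x#3:1@99; bids=[-] asks=[#3:4@99]
After op 5 [order #5] limit_buy(price=101, qty=3): fills=#5x#3:3@99; bids=[-] asks=[#3:1@99]
After op 6 [order #6] market_buy(qty=8): fills=#6x#3:1@99; bids=[-] asks=[-]
After op 7 [order #7] market_buy(qty=6): fills=none; bids=[-] asks=[-]
After op 8 [order #8] limit_sell(price=102, qty=7): fills=none; bids=[-] asks=[#8:7@102]

Answer: 1@99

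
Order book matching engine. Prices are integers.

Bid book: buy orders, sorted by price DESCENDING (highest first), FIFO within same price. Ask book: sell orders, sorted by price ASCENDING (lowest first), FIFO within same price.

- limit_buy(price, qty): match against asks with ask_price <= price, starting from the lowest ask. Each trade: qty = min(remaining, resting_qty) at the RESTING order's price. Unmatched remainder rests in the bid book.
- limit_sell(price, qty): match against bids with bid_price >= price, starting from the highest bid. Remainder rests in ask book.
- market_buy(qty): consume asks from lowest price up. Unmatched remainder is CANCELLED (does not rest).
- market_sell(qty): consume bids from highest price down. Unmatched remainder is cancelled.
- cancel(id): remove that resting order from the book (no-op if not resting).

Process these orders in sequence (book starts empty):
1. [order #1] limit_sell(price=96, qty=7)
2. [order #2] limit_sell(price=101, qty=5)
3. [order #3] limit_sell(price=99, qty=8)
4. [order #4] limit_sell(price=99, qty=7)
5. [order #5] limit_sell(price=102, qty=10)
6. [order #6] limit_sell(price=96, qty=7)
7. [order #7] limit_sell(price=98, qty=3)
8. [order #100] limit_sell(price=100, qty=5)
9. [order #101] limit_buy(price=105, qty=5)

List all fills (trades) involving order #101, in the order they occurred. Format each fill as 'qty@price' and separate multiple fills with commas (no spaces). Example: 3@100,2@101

After op 1 [order #1] limit_sell(price=96, qty=7): fills=none; bids=[-] asks=[#1:7@96]
After op 2 [order #2] limit_sell(price=101, qty=5): fills=none; bids=[-] asks=[#1:7@96 #2:5@101]
After op 3 [order #3] limit_sell(price=99, qty=8): fills=none; bids=[-] asks=[#1:7@96 #3:8@99 #2:5@101]
After op 4 [order #4] limit_sell(price=99, qty=7): fills=none; bids=[-] asks=[#1:7@96 #3:8@99 #4:7@99 #2:5@101]
After op 5 [order #5] limit_sell(price=102, qty=10): fills=none; bids=[-] asks=[#1:7@96 #3:8@99 #4:7@99 #2:5@101 #5:10@102]
After op 6 [order #6] limit_sell(price=96, qty=7): fills=none; bids=[-] asks=[#1:7@96 #6:7@96 #3:8@99 #4:7@99 #2:5@101 #5:10@102]
After op 7 [order #7] limit_sell(price=98, qty=3): fills=none; bids=[-] asks=[#1:7@96 #6:7@96 #7:3@98 #3:8@99 #4:7@99 #2:5@101 #5:10@102]
After op 8 [order #100] limit_sell(price=100, qty=5): fills=none; bids=[-] asks=[#1:7@96 #6:7@96 #7:3@98 #3:8@99 #4:7@99 #100:5@100 #2:5@101 #5:10@102]
After op 9 [order #101] limit_buy(price=105, qty=5): fills=#101x#1:5@96; bids=[-] asks=[#1:2@96 #6:7@96 #7:3@98 #3:8@99 #4:7@99 #100:5@100 #2:5@101 #5:10@102]

Answer: 5@96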